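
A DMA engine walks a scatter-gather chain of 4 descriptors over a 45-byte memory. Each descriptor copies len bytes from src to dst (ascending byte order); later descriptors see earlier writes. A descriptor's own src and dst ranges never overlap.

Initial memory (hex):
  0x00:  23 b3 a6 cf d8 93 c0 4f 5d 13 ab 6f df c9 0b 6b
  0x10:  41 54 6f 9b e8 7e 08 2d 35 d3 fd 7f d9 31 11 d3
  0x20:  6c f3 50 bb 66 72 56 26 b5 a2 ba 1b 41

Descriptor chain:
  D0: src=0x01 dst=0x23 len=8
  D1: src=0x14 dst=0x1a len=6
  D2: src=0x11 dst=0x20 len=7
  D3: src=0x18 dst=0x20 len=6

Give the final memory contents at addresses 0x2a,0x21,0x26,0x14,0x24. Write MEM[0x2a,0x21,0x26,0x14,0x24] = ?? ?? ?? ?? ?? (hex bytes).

MEM[0x2a,0x21,0x26,0x14,0x24] = 5d d3 2d e8 08

[0] 0x01->0x23 len=8 : b3 a6 cf d8 93 c0 4f 5d
[1] 0x14->0x1a len=6 : e8 7e 08 2d 35 d3
[2] 0x11->0x20 len=7 : 54 6f 9b e8 7e 08 2d
[3] 0x18->0x20 len=6 : 35 d3 e8 7e 08 2d
query mem[0x2a]=0x5d, mem[0x21]=0xd3, mem[0x26]=0x2d, mem[0x14]=0xe8, mem[0x24]=0x08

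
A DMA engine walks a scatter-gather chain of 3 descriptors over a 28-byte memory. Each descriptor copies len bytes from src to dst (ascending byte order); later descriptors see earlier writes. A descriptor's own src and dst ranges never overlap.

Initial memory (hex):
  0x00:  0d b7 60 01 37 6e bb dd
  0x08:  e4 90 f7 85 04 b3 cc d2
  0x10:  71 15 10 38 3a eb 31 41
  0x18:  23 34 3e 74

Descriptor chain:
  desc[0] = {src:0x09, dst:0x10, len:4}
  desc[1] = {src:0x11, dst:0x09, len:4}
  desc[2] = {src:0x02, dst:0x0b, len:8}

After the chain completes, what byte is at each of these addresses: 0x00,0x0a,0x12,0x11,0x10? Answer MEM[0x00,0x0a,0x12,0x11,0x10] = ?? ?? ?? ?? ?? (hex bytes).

#0 dst[0x10+4] := {0x90,0xf7,0x85,0x04}
#1 dst[0x09+4] := {0xf7,0x85,0x04,0x3a}
#2 dst[0x0b+8] := {0x60,0x01,0x37,0x6e,0xbb,0xdd,0xe4,0xf7}
query mem[0x00]=0x0d, mem[0x0a]=0x85, mem[0x12]=0xf7, mem[0x11]=0xe4, mem[0x10]=0xdd

MEM[0x00,0x0a,0x12,0x11,0x10] = 0d 85 f7 e4 dd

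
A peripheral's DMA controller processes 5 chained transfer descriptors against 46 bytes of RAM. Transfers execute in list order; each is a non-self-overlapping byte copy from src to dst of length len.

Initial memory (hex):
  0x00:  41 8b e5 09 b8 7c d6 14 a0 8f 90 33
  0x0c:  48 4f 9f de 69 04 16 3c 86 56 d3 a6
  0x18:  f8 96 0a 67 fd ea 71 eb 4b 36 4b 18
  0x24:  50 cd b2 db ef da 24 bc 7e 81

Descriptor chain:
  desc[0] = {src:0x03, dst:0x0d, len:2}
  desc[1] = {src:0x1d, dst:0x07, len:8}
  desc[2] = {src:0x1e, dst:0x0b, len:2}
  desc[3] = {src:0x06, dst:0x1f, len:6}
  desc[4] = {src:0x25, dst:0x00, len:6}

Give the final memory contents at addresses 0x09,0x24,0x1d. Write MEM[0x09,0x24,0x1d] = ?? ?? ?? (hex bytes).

MEM[0x09,0x24,0x1d] = eb 71 ea

[0] 0x03->0x0d len=2 : 09 b8
[1] 0x1d->0x07 len=8 : ea 71 eb 4b 36 4b 18 50
[2] 0x1e->0x0b len=2 : 71 eb
[3] 0x06->0x1f len=6 : d6 ea 71 eb 4b 71
[4] 0x25->0x00 len=6 : cd b2 db ef da 24
query mem[0x09]=0xeb, mem[0x24]=0x71, mem[0x1d]=0xea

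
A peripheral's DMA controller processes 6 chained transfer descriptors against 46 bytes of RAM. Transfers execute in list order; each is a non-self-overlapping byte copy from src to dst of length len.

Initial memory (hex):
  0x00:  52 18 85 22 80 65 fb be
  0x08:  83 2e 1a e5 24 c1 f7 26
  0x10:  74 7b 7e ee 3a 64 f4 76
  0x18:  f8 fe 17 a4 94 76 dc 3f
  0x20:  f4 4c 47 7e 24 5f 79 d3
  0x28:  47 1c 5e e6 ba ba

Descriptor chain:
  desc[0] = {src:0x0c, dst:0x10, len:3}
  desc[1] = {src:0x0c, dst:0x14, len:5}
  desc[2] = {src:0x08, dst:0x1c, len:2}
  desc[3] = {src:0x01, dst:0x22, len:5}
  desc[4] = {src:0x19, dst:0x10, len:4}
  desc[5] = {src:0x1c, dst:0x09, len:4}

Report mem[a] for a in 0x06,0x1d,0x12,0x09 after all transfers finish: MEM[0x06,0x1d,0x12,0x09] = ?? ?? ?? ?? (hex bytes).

MEM[0x06,0x1d,0x12,0x09] = fb 2e a4 83

#0 dst[0x10+3] := {0x24,0xc1,0xf7}
#1 dst[0x14+5] := {0x24,0xc1,0xf7,0x26,0x24}
#2 dst[0x1c+2] := {0x83,0x2e}
#3 dst[0x22+5] := {0x18,0x85,0x22,0x80,0x65}
#4 dst[0x10+4] := {0xfe,0x17,0xa4,0x83}
#5 dst[0x09+4] := {0x83,0x2e,0xdc,0x3f}
query mem[0x06]=0xfb, mem[0x1d]=0x2e, mem[0x12]=0xa4, mem[0x09]=0x83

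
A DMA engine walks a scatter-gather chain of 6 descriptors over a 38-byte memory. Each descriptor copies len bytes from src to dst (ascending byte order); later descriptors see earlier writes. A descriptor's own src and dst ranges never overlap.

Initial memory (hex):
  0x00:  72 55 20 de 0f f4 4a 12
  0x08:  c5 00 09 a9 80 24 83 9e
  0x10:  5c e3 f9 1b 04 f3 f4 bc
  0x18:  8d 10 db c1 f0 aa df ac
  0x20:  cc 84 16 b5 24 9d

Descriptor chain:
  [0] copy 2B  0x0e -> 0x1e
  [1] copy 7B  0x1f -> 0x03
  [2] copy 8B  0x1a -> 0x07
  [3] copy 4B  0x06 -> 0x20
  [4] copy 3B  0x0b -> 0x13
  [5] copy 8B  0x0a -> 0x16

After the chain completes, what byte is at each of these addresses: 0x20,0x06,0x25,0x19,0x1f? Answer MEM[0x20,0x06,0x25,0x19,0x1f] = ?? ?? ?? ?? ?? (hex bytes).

[0] 0x0e->0x1e len=2 : 83 9e
[1] 0x1f->0x03 len=7 : 9e cc 84 16 b5 24 9d
[2] 0x1a->0x07 len=8 : db c1 f0 aa 83 9e cc 84
[3] 0x06->0x20 len=4 : 16 db c1 f0
[4] 0x0b->0x13 len=3 : 83 9e cc
[5] 0x0a->0x16 len=8 : aa 83 9e cc 84 9e 5c e3
query mem[0x20]=0x16, mem[0x06]=0x16, mem[0x25]=0x9d, mem[0x19]=0xcc, mem[0x1f]=0x9e

MEM[0x20,0x06,0x25,0x19,0x1f] = 16 16 9d cc 9e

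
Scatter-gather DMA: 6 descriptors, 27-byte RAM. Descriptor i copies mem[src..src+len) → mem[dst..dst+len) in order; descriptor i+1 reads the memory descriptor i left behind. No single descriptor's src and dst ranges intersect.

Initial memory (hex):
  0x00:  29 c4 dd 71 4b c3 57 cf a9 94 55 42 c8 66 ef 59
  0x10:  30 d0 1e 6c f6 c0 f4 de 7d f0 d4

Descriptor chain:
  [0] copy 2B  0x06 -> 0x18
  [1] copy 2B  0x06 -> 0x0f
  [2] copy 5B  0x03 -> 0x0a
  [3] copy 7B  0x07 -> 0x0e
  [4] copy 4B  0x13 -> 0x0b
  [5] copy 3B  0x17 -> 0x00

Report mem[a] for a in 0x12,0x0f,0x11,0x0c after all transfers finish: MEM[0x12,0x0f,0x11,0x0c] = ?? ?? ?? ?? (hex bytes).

  after D0: wrote 2B at 0x18 = 57cf
  after D1: wrote 2B at 0x0f = 57cf
  after D2: wrote 5B at 0x0a = 714bc357cf
  after D3: wrote 7B at 0x0e = cfa994714bc357
  after D4: wrote 4B at 0x0b = c357c0f4
  after D5: wrote 3B at 0x00 = de57cf
query mem[0x12]=0x4b, mem[0x0f]=0xa9, mem[0x11]=0x71, mem[0x0c]=0x57

MEM[0x12,0x0f,0x11,0x0c] = 4b a9 71 57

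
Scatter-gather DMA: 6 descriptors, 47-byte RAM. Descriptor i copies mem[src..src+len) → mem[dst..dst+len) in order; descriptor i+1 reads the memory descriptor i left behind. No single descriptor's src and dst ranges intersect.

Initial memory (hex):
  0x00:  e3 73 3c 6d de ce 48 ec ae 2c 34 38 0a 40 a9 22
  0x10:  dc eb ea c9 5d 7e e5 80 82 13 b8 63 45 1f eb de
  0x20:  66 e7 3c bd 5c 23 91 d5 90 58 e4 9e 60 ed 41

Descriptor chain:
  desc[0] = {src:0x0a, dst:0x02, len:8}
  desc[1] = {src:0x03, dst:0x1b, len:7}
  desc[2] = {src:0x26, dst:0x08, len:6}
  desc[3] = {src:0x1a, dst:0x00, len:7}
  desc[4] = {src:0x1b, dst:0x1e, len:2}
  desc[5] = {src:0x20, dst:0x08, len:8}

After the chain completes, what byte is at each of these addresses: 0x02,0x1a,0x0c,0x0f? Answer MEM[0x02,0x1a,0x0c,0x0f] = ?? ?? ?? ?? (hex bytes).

MEM[0x02,0x1a,0x0c,0x0f] = 0a b8 5c d5

[0] 0x0a->0x02 len=8 : 34 38 0a 40 a9 22 dc eb
[1] 0x03->0x1b len=7 : 38 0a 40 a9 22 dc eb
[2] 0x26->0x08 len=6 : 91 d5 90 58 e4 9e
[3] 0x1a->0x00 len=7 : b8 38 0a 40 a9 22 dc
[4] 0x1b->0x1e len=2 : 38 0a
[5] 0x20->0x08 len=8 : dc eb 3c bd 5c 23 91 d5
query mem[0x02]=0x0a, mem[0x1a]=0xb8, mem[0x0c]=0x5c, mem[0x0f]=0xd5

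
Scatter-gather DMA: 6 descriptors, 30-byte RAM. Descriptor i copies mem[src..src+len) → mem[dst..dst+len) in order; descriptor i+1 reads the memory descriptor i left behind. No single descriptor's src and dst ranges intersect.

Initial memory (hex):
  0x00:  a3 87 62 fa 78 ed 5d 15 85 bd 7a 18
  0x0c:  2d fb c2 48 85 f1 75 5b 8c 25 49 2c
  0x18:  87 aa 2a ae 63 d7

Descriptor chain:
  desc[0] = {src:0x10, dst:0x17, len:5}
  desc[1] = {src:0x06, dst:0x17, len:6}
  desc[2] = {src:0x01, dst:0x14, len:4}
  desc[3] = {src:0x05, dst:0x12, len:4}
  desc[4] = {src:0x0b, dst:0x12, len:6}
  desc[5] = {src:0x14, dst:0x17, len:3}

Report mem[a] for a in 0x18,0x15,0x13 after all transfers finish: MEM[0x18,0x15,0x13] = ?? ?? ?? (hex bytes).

MEM[0x18,0x15,0x13] = c2 c2 2d

#0 dst[0x17+5] := {0x85,0xf1,0x75,0x5b,0x8c}
#1 dst[0x17+6] := {0x5d,0x15,0x85,0xbd,0x7a,0x18}
#2 dst[0x14+4] := {0x87,0x62,0xfa,0x78}
#3 dst[0x12+4] := {0xed,0x5d,0x15,0x85}
#4 dst[0x12+6] := {0x18,0x2d,0xfb,0xc2,0x48,0x85}
#5 dst[0x17+3] := {0xfb,0xc2,0x48}
query mem[0x18]=0xc2, mem[0x15]=0xc2, mem[0x13]=0x2d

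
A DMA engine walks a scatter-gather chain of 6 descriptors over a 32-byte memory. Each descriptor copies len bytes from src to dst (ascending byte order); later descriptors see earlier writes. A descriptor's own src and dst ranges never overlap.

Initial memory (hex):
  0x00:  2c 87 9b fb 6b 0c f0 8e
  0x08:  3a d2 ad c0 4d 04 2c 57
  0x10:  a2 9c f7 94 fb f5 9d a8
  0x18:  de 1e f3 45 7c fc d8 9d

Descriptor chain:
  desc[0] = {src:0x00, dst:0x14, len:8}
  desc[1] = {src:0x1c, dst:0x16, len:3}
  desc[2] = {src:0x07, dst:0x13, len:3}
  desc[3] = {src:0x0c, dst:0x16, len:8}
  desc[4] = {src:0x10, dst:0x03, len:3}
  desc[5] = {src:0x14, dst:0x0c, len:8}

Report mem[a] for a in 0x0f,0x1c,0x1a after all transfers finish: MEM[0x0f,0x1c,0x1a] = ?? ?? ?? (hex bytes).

MEM[0x0f,0x1c,0x1a] = 04 f7 a2

  after D0: wrote 8B at 0x14 = 2c879bfb6b0cf08e
  after D1: wrote 3B at 0x16 = 7cfcd8
  after D2: wrote 3B at 0x13 = 8e3ad2
  after D3: wrote 8B at 0x16 = 4d042c57a29cf78e
  after D4: wrote 3B at 0x03 = a29cf7
  after D5: wrote 8B at 0x0c = 3ad24d042c57a29c
query mem[0x0f]=0x04, mem[0x1c]=0xf7, mem[0x1a]=0xa2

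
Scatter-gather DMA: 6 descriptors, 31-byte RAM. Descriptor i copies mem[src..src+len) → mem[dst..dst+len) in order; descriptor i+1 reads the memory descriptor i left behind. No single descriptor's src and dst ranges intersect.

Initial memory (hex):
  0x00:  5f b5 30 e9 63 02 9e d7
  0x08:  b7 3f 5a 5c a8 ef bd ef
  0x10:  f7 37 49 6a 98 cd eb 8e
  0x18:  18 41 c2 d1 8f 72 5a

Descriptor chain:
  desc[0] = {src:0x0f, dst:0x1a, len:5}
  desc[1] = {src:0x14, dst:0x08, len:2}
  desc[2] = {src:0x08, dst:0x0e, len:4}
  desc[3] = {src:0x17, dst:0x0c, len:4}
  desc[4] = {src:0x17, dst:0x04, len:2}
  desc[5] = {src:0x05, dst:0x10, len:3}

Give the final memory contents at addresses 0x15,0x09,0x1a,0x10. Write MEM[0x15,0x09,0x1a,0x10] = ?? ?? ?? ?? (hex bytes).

D0: mem[0x1a..0x1e] <- [ef f7 37 49 6a]
D1: mem[0x08..0x09] <- [98 cd]
D2: mem[0x0e..0x11] <- [98 cd 5a 5c]
D3: mem[0x0c..0x0f] <- [8e 18 41 ef]
D4: mem[0x04..0x05] <- [8e 18]
D5: mem[0x10..0x12] <- [18 9e d7]
query mem[0x15]=0xcd, mem[0x09]=0xcd, mem[0x1a]=0xef, mem[0x10]=0x18

MEM[0x15,0x09,0x1a,0x10] = cd cd ef 18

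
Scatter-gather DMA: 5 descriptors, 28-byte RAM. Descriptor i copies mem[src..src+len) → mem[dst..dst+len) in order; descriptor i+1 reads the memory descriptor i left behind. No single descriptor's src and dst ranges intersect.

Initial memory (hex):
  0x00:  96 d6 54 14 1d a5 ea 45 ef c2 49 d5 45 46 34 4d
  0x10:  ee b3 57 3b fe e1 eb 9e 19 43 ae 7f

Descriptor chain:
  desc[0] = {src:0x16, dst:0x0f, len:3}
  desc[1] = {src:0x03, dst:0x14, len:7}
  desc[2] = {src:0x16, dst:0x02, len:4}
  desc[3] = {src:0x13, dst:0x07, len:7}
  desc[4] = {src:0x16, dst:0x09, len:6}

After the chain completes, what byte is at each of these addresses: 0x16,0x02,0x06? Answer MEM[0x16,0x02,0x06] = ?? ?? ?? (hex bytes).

MEM[0x16,0x02,0x06] = a5 a5 ea

[0] 0x16->0x0f len=3 : eb 9e 19
[1] 0x03->0x14 len=7 : 14 1d a5 ea 45 ef c2
[2] 0x16->0x02 len=4 : a5 ea 45 ef
[3] 0x13->0x07 len=7 : 3b 14 1d a5 ea 45 ef
[4] 0x16->0x09 len=6 : a5 ea 45 ef c2 7f
query mem[0x16]=0xa5, mem[0x02]=0xa5, mem[0x06]=0xea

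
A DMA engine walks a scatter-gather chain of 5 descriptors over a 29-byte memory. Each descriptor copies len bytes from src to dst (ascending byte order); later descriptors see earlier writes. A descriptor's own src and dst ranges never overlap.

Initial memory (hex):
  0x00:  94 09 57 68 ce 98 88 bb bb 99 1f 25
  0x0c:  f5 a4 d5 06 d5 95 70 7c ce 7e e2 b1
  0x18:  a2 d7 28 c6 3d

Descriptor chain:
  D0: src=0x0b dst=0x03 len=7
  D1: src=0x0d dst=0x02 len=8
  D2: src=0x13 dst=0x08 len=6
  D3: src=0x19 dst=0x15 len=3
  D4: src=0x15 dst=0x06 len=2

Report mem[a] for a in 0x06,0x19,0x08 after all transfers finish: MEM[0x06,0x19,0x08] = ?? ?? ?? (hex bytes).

  after D0: wrote 7B at 0x03 = 25f5a4d506d595
  after D1: wrote 8B at 0x02 = a4d506d595707cce
  after D2: wrote 6B at 0x08 = 7cce7ee2b1a2
  after D3: wrote 3B at 0x15 = d728c6
  after D4: wrote 2B at 0x06 = d728
query mem[0x06]=0xd7, mem[0x19]=0xd7, mem[0x08]=0x7c

MEM[0x06,0x19,0x08] = d7 d7 7c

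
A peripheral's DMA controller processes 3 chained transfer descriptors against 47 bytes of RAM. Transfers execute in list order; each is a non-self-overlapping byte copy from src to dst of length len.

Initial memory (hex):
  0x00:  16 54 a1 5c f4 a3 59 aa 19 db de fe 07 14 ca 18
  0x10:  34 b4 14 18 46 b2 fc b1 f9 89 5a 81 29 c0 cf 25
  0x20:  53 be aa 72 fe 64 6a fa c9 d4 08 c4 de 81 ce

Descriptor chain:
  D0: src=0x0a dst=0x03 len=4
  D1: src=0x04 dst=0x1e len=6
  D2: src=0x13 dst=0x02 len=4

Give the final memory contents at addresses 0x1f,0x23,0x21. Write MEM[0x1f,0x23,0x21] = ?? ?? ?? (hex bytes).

MEM[0x1f,0x23,0x21] = 07 db aa

  after D0: wrote 4B at 0x03 = defe0714
  after D1: wrote 6B at 0x1e = fe0714aa19db
  after D2: wrote 4B at 0x02 = 1846b2fc
query mem[0x1f]=0x07, mem[0x23]=0xdb, mem[0x21]=0xaa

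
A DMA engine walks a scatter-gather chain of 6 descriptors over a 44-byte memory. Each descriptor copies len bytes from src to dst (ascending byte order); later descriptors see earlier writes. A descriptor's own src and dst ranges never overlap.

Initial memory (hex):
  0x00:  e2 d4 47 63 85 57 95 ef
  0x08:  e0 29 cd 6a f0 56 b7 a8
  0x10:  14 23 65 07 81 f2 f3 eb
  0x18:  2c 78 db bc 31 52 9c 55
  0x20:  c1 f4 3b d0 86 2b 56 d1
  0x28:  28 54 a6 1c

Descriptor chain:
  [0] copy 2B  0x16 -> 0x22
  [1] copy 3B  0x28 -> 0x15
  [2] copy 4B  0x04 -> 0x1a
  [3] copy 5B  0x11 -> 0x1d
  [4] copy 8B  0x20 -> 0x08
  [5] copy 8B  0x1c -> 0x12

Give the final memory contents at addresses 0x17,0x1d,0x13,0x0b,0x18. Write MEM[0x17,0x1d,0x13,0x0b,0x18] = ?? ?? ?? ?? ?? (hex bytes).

MEM[0x17,0x1d,0x13,0x0b,0x18] = 28 23 23 eb f3

[0] 0x16->0x22 len=2 : f3 eb
[1] 0x28->0x15 len=3 : 28 54 a6
[2] 0x04->0x1a len=4 : 85 57 95 ef
[3] 0x11->0x1d len=5 : 23 65 07 81 28
[4] 0x20->0x08 len=8 : 81 28 f3 eb 86 2b 56 d1
[5] 0x1c->0x12 len=8 : 95 23 65 07 81 28 f3 eb
query mem[0x17]=0x28, mem[0x1d]=0x23, mem[0x13]=0x23, mem[0x0b]=0xeb, mem[0x18]=0xf3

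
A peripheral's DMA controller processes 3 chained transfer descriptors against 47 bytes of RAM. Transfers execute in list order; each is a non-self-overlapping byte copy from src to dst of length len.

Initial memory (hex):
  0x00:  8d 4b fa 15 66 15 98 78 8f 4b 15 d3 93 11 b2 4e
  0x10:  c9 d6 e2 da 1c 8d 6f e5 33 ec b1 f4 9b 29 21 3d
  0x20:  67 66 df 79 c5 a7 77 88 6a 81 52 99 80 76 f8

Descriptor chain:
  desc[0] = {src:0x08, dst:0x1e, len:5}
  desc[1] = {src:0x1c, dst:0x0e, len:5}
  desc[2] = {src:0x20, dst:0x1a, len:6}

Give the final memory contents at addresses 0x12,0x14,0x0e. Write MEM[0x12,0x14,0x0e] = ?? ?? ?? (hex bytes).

MEM[0x12,0x14,0x0e] = 15 1c 9b

D0: mem[0x1e..0x22] <- [8f 4b 15 d3 93]
D1: mem[0x0e..0x12] <- [9b 29 8f 4b 15]
D2: mem[0x1a..0x1f] <- [15 d3 93 79 c5 a7]
query mem[0x12]=0x15, mem[0x14]=0x1c, mem[0x0e]=0x9b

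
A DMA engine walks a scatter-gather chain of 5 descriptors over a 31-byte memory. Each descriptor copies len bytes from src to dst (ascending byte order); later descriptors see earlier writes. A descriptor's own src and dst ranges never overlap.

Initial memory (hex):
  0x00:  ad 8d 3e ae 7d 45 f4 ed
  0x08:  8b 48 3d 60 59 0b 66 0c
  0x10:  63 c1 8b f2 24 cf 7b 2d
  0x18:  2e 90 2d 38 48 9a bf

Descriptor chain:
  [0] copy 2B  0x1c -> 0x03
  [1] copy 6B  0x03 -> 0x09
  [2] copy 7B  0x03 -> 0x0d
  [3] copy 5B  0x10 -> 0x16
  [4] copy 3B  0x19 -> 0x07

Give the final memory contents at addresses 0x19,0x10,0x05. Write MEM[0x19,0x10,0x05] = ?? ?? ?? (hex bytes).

[0] 0x1c->0x03 len=2 : 48 9a
[1] 0x03->0x09 len=6 : 48 9a 45 f4 ed 8b
[2] 0x03->0x0d len=7 : 48 9a 45 f4 ed 8b 48
[3] 0x10->0x16 len=5 : f4 ed 8b 48 24
[4] 0x19->0x07 len=3 : 48 24 38
query mem[0x19]=0x48, mem[0x10]=0xf4, mem[0x05]=0x45

MEM[0x19,0x10,0x05] = 48 f4 45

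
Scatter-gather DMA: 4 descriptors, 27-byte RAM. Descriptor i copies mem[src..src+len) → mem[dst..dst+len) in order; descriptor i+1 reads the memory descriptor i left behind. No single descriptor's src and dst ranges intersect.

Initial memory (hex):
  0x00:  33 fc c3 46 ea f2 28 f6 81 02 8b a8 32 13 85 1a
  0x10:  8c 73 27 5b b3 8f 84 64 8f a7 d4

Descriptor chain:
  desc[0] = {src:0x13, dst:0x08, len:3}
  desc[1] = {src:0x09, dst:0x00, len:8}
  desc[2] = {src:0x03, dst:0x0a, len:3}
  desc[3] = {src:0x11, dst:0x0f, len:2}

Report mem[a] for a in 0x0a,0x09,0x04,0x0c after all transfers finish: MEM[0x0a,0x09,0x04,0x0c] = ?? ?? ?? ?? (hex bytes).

MEM[0x0a,0x09,0x04,0x0c] = 32 b3 13 85

  after D0: wrote 3B at 0x08 = 5bb38f
  after D1: wrote 8B at 0x00 = b38fa83213851a8c
  after D2: wrote 3B at 0x0a = 321385
  after D3: wrote 2B at 0x0f = 7327
query mem[0x0a]=0x32, mem[0x09]=0xb3, mem[0x04]=0x13, mem[0x0c]=0x85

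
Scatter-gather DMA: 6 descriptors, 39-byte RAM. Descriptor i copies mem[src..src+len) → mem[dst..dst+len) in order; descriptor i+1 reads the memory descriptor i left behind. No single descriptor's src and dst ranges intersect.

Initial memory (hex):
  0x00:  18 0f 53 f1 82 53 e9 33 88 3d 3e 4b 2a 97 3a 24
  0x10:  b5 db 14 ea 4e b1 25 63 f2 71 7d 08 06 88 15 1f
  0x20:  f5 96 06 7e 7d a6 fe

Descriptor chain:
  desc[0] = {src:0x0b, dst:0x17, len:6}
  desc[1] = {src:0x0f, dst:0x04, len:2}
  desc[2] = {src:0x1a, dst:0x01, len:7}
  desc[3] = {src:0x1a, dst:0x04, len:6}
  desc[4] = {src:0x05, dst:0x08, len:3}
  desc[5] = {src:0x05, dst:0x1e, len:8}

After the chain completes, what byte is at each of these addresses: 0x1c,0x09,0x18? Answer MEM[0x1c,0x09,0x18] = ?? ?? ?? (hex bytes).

[0] 0x0b->0x17 len=6 : 4b 2a 97 3a 24 b5
[1] 0x0f->0x04 len=2 : 24 b5
[2] 0x1a->0x01 len=7 : 3a 24 b5 88 15 1f f5
[3] 0x1a->0x04 len=6 : 3a 24 b5 88 15 1f
[4] 0x05->0x08 len=3 : 24 b5 88
[5] 0x05->0x1e len=8 : 24 b5 88 24 b5 88 4b 2a
query mem[0x1c]=0xb5, mem[0x09]=0xb5, mem[0x18]=0x2a

MEM[0x1c,0x09,0x18] = b5 b5 2a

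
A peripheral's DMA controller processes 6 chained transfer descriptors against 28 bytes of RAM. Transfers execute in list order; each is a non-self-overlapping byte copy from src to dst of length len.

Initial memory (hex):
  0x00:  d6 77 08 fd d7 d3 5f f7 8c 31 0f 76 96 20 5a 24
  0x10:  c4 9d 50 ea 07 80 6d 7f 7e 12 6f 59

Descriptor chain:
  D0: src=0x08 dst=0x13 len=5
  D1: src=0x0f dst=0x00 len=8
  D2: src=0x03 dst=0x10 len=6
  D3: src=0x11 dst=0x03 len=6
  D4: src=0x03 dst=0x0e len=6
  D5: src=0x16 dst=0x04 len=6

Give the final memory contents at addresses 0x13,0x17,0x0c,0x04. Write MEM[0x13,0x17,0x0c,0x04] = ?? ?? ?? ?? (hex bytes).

MEM[0x13,0x17,0x0c,0x04] = 76 96 96 76

#0 dst[0x13+5] := {0x8c,0x31,0x0f,0x76,0x96}
#1 dst[0x00+8] := {0x24,0xc4,0x9d,0x50,0x8c,0x31,0x0f,0x76}
#2 dst[0x10+6] := {0x50,0x8c,0x31,0x0f,0x76,0x8c}
#3 dst[0x03+6] := {0x8c,0x31,0x0f,0x76,0x8c,0x76}
#4 dst[0x0e+6] := {0x8c,0x31,0x0f,0x76,0x8c,0x76}
#5 dst[0x04+6] := {0x76,0x96,0x7e,0x12,0x6f,0x59}
query mem[0x13]=0x76, mem[0x17]=0x96, mem[0x0c]=0x96, mem[0x04]=0x76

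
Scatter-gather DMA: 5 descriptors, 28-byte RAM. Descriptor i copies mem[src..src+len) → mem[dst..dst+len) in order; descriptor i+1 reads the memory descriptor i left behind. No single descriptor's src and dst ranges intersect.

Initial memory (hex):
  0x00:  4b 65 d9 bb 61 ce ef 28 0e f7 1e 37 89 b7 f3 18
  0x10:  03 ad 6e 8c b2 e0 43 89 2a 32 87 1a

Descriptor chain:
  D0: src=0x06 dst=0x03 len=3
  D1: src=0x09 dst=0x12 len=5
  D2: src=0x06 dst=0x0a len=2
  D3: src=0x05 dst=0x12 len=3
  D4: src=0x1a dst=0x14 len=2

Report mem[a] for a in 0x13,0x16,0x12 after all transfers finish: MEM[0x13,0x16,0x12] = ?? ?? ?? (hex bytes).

MEM[0x13,0x16,0x12] = ef b7 0e

#0 dst[0x03+3] := {0xef,0x28,0x0e}
#1 dst[0x12+5] := {0xf7,0x1e,0x37,0x89,0xb7}
#2 dst[0x0a+2] := {0xef,0x28}
#3 dst[0x12+3] := {0x0e,0xef,0x28}
#4 dst[0x14+2] := {0x87,0x1a}
query mem[0x13]=0xef, mem[0x16]=0xb7, mem[0x12]=0x0e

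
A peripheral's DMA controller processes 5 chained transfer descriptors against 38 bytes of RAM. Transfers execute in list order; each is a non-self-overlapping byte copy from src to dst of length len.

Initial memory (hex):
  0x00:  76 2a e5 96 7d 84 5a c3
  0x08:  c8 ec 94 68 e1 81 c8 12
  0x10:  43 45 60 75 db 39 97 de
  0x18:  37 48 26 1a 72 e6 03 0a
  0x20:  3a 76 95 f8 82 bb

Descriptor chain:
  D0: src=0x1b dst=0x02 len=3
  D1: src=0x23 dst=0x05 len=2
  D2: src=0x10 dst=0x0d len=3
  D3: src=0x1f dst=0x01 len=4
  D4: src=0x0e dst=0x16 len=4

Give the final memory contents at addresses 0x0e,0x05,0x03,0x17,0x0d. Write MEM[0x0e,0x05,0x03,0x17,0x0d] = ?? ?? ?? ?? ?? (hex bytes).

#0 dst[0x02+3] := {0x1a,0x72,0xe6}
#1 dst[0x05+2] := {0xf8,0x82}
#2 dst[0x0d+3] := {0x43,0x45,0x60}
#3 dst[0x01+4] := {0x0a,0x3a,0x76,0x95}
#4 dst[0x16+4] := {0x45,0x60,0x43,0x45}
query mem[0x0e]=0x45, mem[0x05]=0xf8, mem[0x03]=0x76, mem[0x17]=0x60, mem[0x0d]=0x43

MEM[0x0e,0x05,0x03,0x17,0x0d] = 45 f8 76 60 43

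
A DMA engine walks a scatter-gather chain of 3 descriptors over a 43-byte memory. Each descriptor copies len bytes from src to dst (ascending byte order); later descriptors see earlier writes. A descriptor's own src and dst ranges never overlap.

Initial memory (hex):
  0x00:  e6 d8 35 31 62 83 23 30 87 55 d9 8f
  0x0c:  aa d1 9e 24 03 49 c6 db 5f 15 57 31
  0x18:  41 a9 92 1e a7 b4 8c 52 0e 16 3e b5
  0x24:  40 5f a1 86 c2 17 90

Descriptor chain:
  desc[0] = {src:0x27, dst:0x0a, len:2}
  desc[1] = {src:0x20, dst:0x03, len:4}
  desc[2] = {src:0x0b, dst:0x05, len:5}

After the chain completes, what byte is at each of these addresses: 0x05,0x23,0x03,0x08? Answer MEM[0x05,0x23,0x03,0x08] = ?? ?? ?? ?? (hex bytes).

MEM[0x05,0x23,0x03,0x08] = c2 b5 0e 9e

[0] 0x27->0x0a len=2 : 86 c2
[1] 0x20->0x03 len=4 : 0e 16 3e b5
[2] 0x0b->0x05 len=5 : c2 aa d1 9e 24
query mem[0x05]=0xc2, mem[0x23]=0xb5, mem[0x03]=0x0e, mem[0x08]=0x9e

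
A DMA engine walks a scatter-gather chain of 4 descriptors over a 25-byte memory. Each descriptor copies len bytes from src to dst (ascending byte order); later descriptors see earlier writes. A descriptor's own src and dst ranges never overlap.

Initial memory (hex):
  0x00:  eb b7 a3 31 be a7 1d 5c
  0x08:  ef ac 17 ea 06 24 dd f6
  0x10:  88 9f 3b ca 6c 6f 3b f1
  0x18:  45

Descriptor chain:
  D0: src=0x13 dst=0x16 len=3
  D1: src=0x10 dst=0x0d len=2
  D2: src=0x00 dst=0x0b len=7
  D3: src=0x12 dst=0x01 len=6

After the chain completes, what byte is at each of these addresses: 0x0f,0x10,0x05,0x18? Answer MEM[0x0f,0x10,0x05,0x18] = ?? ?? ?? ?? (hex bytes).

MEM[0x0f,0x10,0x05,0x18] = be a7 ca 6f

  after D0: wrote 3B at 0x16 = ca6c6f
  after D1: wrote 2B at 0x0d = 889f
  after D2: wrote 7B at 0x0b = ebb7a331bea71d
  after D3: wrote 6B at 0x01 = 3bca6c6fca6c
query mem[0x0f]=0xbe, mem[0x10]=0xa7, mem[0x05]=0xca, mem[0x18]=0x6f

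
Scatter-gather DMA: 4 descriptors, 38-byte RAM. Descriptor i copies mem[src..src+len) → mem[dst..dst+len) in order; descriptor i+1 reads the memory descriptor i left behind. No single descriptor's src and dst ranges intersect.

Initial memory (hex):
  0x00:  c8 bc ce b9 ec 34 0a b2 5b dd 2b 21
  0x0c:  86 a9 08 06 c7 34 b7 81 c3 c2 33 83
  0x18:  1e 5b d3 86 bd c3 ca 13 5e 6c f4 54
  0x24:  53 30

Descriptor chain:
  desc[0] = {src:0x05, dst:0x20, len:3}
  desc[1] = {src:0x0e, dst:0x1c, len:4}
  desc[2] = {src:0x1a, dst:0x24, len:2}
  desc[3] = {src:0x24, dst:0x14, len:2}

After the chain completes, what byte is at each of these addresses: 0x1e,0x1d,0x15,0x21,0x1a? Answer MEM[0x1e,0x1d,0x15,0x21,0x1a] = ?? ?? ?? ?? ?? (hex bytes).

D0: mem[0x20..0x22] <- [34 0a b2]
D1: mem[0x1c..0x1f] <- [08 06 c7 34]
D2: mem[0x24..0x25] <- [d3 86]
D3: mem[0x14..0x15] <- [d3 86]
query mem[0x1e]=0xc7, mem[0x1d]=0x06, mem[0x15]=0x86, mem[0x21]=0x0a, mem[0x1a]=0xd3

MEM[0x1e,0x1d,0x15,0x21,0x1a] = c7 06 86 0a d3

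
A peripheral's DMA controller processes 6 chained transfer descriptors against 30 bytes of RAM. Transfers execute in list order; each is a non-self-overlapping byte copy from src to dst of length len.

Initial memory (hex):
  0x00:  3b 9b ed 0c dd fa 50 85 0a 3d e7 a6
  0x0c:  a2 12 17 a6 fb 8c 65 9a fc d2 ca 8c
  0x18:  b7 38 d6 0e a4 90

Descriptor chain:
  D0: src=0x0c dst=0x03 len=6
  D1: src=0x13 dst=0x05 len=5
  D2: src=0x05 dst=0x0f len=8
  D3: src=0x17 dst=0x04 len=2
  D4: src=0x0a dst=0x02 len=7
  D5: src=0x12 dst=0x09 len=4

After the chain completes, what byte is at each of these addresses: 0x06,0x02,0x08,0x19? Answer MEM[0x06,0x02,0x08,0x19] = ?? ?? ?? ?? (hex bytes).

  after D0: wrote 6B at 0x03 = a21217a6fb8c
  after D1: wrote 5B at 0x05 = 9afcd2ca8c
  after D2: wrote 8B at 0x0f = 9afcd2ca8ce7a6a2
  after D3: wrote 2B at 0x04 = 8cb7
  after D4: wrote 7B at 0x02 = e7a6a212179afc
  after D5: wrote 4B at 0x09 = ca8ce7a6
query mem[0x06]=0x17, mem[0x02]=0xe7, mem[0x08]=0xfc, mem[0x19]=0x38

MEM[0x06,0x02,0x08,0x19] = 17 e7 fc 38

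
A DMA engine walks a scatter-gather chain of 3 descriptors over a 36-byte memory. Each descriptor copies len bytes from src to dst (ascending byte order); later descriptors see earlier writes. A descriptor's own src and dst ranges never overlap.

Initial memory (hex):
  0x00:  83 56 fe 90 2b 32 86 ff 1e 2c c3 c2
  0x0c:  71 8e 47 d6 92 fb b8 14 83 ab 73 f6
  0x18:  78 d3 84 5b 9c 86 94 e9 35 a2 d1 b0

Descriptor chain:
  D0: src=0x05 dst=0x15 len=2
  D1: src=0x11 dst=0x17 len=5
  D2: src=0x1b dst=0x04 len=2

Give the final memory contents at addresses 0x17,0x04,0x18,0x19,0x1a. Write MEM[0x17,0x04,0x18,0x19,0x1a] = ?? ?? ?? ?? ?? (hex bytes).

MEM[0x17,0x04,0x18,0x19,0x1a] = fb 32 b8 14 83

[0] 0x05->0x15 len=2 : 32 86
[1] 0x11->0x17 len=5 : fb b8 14 83 32
[2] 0x1b->0x04 len=2 : 32 9c
query mem[0x17]=0xfb, mem[0x04]=0x32, mem[0x18]=0xb8, mem[0x19]=0x14, mem[0x1a]=0x83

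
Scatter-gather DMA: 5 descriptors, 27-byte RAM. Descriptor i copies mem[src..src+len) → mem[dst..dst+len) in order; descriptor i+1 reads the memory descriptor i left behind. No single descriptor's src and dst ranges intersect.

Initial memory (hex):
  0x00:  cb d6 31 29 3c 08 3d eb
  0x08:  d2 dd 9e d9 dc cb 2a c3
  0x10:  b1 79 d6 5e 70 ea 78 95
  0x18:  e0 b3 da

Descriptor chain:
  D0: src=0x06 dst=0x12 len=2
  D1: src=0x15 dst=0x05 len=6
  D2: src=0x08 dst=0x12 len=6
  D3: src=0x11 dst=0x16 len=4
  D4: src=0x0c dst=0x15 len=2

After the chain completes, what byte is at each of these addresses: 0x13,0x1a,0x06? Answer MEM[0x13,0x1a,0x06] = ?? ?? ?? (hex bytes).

[0] 0x06->0x12 len=2 : 3d eb
[1] 0x15->0x05 len=6 : ea 78 95 e0 b3 da
[2] 0x08->0x12 len=6 : e0 b3 da d9 dc cb
[3] 0x11->0x16 len=4 : 79 e0 b3 da
[4] 0x0c->0x15 len=2 : dc cb
query mem[0x13]=0xb3, mem[0x1a]=0xda, mem[0x06]=0x78

MEM[0x13,0x1a,0x06] = b3 da 78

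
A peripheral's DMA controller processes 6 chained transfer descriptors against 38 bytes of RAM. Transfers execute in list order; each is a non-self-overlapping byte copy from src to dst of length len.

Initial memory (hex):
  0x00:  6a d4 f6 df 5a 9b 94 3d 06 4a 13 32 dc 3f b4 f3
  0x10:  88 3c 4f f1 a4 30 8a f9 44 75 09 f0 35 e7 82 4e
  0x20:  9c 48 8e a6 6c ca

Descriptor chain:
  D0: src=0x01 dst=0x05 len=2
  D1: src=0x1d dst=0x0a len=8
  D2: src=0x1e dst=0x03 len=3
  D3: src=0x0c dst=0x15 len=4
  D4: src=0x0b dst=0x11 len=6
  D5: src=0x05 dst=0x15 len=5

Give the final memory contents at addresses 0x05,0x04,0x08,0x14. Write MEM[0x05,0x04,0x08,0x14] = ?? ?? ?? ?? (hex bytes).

D0: mem[0x05..0x06] <- [d4 f6]
D1: mem[0x0a..0x11] <- [e7 82 4e 9c 48 8e a6 6c]
D2: mem[0x03..0x05] <- [82 4e 9c]
D3: mem[0x15..0x18] <- [4e 9c 48 8e]
D4: mem[0x11..0x16] <- [82 4e 9c 48 8e a6]
D5: mem[0x15..0x19] <- [9c f6 3d 06 4a]
query mem[0x05]=0x9c, mem[0x04]=0x4e, mem[0x08]=0x06, mem[0x14]=0x48

MEM[0x05,0x04,0x08,0x14] = 9c 4e 06 48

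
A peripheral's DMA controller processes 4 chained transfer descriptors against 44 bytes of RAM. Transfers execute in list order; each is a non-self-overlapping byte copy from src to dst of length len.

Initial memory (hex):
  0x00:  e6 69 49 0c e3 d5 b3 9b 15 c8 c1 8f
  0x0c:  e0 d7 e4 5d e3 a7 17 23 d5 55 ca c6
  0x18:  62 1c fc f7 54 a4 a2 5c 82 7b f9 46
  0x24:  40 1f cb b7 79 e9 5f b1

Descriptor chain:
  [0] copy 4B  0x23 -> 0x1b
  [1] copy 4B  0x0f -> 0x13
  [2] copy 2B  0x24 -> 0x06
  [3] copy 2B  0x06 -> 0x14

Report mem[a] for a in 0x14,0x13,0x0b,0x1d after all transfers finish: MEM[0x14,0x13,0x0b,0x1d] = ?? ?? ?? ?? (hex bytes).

#0 dst[0x1b+4] := {0x46,0x40,0x1f,0xcb}
#1 dst[0x13+4] := {0x5d,0xe3,0xa7,0x17}
#2 dst[0x06+2] := {0x40,0x1f}
#3 dst[0x14+2] := {0x40,0x1f}
query mem[0x14]=0x40, mem[0x13]=0x5d, mem[0x0b]=0x8f, mem[0x1d]=0x1f

MEM[0x14,0x13,0x0b,0x1d] = 40 5d 8f 1f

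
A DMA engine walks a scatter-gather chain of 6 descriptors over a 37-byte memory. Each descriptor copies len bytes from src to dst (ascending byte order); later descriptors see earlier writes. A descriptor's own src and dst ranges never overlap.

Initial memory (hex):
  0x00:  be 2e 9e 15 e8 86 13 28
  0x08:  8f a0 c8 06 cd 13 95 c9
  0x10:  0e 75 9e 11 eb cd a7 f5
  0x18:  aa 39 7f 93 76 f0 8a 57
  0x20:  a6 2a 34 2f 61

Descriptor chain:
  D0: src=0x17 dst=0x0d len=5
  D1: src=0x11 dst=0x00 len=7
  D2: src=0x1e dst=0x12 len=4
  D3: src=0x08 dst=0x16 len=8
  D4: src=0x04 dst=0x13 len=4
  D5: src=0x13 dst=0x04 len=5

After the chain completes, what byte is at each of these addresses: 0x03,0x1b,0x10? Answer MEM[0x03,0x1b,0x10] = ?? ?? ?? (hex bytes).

#0 dst[0x0d+5] := {0xf5,0xaa,0x39,0x7f,0x93}
#1 dst[0x00+7] := {0x93,0x9e,0x11,0xeb,0xcd,0xa7,0xf5}
#2 dst[0x12+4] := {0x8a,0x57,0xa6,0x2a}
#3 dst[0x16+8] := {0x8f,0xa0,0xc8,0x06,0xcd,0xf5,0xaa,0x39}
#4 dst[0x13+4] := {0xcd,0xa7,0xf5,0x28}
#5 dst[0x04+5] := {0xcd,0xa7,0xf5,0x28,0xa0}
query mem[0x03]=0xeb, mem[0x1b]=0xf5, mem[0x10]=0x7f

MEM[0x03,0x1b,0x10] = eb f5 7f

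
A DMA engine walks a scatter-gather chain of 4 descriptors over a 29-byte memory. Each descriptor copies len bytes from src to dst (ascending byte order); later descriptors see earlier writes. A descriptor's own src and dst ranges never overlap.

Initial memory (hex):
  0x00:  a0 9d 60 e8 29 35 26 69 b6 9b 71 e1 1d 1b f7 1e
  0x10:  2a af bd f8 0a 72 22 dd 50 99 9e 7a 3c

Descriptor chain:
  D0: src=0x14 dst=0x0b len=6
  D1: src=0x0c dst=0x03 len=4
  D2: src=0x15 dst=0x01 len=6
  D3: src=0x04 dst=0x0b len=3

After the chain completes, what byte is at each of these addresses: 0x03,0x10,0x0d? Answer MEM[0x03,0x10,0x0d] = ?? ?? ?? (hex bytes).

[0] 0x14->0x0b len=6 : 0a 72 22 dd 50 99
[1] 0x0c->0x03 len=4 : 72 22 dd 50
[2] 0x15->0x01 len=6 : 72 22 dd 50 99 9e
[3] 0x04->0x0b len=3 : 50 99 9e
query mem[0x03]=0xdd, mem[0x10]=0x99, mem[0x0d]=0x9e

MEM[0x03,0x10,0x0d] = dd 99 9e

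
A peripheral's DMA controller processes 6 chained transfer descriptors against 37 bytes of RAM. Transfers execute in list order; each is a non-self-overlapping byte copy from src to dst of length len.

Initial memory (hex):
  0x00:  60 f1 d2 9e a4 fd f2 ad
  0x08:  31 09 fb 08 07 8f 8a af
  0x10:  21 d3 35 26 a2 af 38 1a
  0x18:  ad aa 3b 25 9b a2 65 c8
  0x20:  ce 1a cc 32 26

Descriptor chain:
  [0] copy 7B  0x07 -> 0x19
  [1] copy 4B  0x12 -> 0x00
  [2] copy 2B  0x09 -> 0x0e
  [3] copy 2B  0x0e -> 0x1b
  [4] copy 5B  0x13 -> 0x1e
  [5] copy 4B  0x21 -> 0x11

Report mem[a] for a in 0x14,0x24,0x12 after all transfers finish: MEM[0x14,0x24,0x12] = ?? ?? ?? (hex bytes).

[0] 0x07->0x19 len=7 : ad 31 09 fb 08 07 8f
[1] 0x12->0x00 len=4 : 35 26 a2 af
[2] 0x09->0x0e len=2 : 09 fb
[3] 0x0e->0x1b len=2 : 09 fb
[4] 0x13->0x1e len=5 : 26 a2 af 38 1a
[5] 0x21->0x11 len=4 : 38 1a 32 26
query mem[0x14]=0x26, mem[0x24]=0x26, mem[0x12]=0x1a

MEM[0x14,0x24,0x12] = 26 26 1a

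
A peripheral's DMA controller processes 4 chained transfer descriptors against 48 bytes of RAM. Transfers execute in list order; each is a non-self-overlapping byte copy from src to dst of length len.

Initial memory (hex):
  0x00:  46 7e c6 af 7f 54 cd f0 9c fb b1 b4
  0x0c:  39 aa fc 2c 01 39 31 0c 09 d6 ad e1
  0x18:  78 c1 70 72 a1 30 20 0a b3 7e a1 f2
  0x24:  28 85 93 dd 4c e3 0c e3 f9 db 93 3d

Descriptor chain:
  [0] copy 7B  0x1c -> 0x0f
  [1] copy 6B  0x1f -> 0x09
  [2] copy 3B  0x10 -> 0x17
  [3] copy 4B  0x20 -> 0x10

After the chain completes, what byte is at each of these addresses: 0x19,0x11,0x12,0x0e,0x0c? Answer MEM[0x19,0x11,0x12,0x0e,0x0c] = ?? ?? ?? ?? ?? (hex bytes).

#0 dst[0x0f+7] := {0xa1,0x30,0x20,0x0a,0xb3,0x7e,0xa1}
#1 dst[0x09+6] := {0x0a,0xb3,0x7e,0xa1,0xf2,0x28}
#2 dst[0x17+3] := {0x30,0x20,0x0a}
#3 dst[0x10+4] := {0xb3,0x7e,0xa1,0xf2}
query mem[0x19]=0x0a, mem[0x11]=0x7e, mem[0x12]=0xa1, mem[0x0e]=0x28, mem[0x0c]=0xa1

MEM[0x19,0x11,0x12,0x0e,0x0c] = 0a 7e a1 28 a1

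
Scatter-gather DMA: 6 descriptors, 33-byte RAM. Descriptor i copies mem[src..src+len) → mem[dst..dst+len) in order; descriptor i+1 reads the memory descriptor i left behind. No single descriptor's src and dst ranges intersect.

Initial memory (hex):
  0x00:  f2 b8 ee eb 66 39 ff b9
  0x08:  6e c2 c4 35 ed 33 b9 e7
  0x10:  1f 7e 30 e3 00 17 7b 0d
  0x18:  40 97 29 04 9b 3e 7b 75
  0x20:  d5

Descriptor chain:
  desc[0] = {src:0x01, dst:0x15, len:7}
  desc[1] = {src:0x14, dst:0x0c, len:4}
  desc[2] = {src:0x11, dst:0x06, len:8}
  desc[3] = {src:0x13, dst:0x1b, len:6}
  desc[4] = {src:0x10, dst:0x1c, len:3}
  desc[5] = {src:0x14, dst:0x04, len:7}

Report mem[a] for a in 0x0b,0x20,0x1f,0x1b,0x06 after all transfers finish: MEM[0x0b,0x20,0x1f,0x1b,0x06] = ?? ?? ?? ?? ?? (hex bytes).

MEM[0x0b,0x20,0x1f,0x1b,0x06] = ee 66 eb e3 ee

#0 dst[0x15+7] := {0xb8,0xee,0xeb,0x66,0x39,0xff,0xb9}
#1 dst[0x0c+4] := {0x00,0xb8,0xee,0xeb}
#2 dst[0x06+8] := {0x7e,0x30,0xe3,0x00,0xb8,0xee,0xeb,0x66}
#3 dst[0x1b+6] := {0xe3,0x00,0xb8,0xee,0xeb,0x66}
#4 dst[0x1c+3] := {0x1f,0x7e,0x30}
#5 dst[0x04+7] := {0x00,0xb8,0xee,0xeb,0x66,0x39,0xff}
query mem[0x0b]=0xee, mem[0x20]=0x66, mem[0x1f]=0xeb, mem[0x1b]=0xe3, mem[0x06]=0xee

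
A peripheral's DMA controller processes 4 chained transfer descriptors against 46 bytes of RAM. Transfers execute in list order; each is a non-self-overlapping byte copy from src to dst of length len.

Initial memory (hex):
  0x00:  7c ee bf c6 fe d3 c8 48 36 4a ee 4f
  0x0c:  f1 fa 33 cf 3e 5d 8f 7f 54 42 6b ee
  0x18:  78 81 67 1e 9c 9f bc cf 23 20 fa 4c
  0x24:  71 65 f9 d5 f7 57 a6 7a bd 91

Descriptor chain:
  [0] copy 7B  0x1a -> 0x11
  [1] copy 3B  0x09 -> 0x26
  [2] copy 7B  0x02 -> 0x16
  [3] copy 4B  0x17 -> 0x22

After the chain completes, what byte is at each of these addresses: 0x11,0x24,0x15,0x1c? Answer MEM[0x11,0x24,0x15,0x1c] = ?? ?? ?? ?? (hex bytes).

MEM[0x11,0x24,0x15,0x1c] = 67 d3 bc 36

[0] 0x1a->0x11 len=7 : 67 1e 9c 9f bc cf 23
[1] 0x09->0x26 len=3 : 4a ee 4f
[2] 0x02->0x16 len=7 : bf c6 fe d3 c8 48 36
[3] 0x17->0x22 len=4 : c6 fe d3 c8
query mem[0x11]=0x67, mem[0x24]=0xd3, mem[0x15]=0xbc, mem[0x1c]=0x36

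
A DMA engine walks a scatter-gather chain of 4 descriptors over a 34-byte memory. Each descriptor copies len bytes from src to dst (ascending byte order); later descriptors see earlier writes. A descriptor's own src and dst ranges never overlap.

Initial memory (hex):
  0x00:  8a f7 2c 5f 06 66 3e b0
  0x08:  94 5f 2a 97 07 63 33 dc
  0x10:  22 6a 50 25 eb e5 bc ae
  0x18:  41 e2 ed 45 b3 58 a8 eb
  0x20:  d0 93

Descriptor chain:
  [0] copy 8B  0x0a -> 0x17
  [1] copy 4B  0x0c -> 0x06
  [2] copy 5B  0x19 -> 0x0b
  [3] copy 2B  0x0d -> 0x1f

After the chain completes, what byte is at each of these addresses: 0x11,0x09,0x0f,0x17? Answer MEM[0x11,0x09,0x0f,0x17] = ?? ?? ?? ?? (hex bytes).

#0 dst[0x17+8] := {0x2a,0x97,0x07,0x63,0x33,0xdc,0x22,0x6a}
#1 dst[0x06+4] := {0x07,0x63,0x33,0xdc}
#2 dst[0x0b+5] := {0x07,0x63,0x33,0xdc,0x22}
#3 dst[0x1f+2] := {0x33,0xdc}
query mem[0x11]=0x6a, mem[0x09]=0xdc, mem[0x0f]=0x22, mem[0x17]=0x2a

MEM[0x11,0x09,0x0f,0x17] = 6a dc 22 2a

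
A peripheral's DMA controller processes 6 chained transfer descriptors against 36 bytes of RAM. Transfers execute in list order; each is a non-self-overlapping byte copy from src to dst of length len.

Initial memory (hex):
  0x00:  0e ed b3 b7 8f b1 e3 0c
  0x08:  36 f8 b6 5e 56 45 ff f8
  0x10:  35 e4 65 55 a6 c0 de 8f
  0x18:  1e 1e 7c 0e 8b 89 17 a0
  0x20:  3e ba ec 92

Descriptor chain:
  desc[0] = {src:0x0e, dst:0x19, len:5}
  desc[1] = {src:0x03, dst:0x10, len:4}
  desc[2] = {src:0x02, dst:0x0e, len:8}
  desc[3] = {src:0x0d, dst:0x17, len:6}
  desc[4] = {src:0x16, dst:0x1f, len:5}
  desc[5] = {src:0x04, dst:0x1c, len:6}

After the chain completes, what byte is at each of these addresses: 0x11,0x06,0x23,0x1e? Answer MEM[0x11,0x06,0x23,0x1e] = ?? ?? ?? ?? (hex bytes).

MEM[0x11,0x06,0x23,0x1e] = b1 e3 8f e3

  after D0: wrote 5B at 0x19 = fff835e465
  after D1: wrote 4B at 0x10 = b78fb1e3
  after D2: wrote 8B at 0x0e = b3b78fb1e30c36f8
  after D3: wrote 6B at 0x17 = 45b3b78fb1e3
  after D4: wrote 5B at 0x1f = de45b3b78f
  after D5: wrote 6B at 0x1c = 8fb1e30c36f8
query mem[0x11]=0xb1, mem[0x06]=0xe3, mem[0x23]=0x8f, mem[0x1e]=0xe3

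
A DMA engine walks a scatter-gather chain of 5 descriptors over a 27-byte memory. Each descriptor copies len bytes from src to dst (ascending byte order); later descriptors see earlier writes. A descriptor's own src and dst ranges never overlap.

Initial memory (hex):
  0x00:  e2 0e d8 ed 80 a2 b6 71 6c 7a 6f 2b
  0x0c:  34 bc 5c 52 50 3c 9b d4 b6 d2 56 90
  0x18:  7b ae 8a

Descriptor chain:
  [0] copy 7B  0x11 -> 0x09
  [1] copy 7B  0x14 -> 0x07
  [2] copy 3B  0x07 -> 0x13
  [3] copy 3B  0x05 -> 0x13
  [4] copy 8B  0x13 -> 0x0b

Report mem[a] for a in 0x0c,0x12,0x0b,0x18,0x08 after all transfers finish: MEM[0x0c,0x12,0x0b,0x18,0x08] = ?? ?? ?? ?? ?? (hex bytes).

MEM[0x0c,0x12,0x0b,0x18,0x08] = b6 8a a2 7b d2

[0] 0x11->0x09 len=7 : 3c 9b d4 b6 d2 56 90
[1] 0x14->0x07 len=7 : b6 d2 56 90 7b ae 8a
[2] 0x07->0x13 len=3 : b6 d2 56
[3] 0x05->0x13 len=3 : a2 b6 b6
[4] 0x13->0x0b len=8 : a2 b6 b6 56 90 7b ae 8a
query mem[0x0c]=0xb6, mem[0x12]=0x8a, mem[0x0b]=0xa2, mem[0x18]=0x7b, mem[0x08]=0xd2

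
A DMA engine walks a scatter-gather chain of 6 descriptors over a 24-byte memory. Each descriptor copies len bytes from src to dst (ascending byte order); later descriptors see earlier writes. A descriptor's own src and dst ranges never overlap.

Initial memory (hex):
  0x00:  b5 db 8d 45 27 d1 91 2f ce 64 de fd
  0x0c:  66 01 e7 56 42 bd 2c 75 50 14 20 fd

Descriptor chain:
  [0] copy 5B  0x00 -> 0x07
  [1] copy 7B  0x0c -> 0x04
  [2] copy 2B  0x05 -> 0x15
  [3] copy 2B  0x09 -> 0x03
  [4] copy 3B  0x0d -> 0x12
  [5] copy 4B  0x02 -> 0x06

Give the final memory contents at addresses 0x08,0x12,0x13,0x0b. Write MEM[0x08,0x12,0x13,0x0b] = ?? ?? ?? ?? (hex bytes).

MEM[0x08,0x12,0x13,0x0b] = 2c 01 e7 27

[0] 0x00->0x07 len=5 : b5 db 8d 45 27
[1] 0x0c->0x04 len=7 : 66 01 e7 56 42 bd 2c
[2] 0x05->0x15 len=2 : 01 e7
[3] 0x09->0x03 len=2 : bd 2c
[4] 0x0d->0x12 len=3 : 01 e7 56
[5] 0x02->0x06 len=4 : 8d bd 2c 01
query mem[0x08]=0x2c, mem[0x12]=0x01, mem[0x13]=0xe7, mem[0x0b]=0x27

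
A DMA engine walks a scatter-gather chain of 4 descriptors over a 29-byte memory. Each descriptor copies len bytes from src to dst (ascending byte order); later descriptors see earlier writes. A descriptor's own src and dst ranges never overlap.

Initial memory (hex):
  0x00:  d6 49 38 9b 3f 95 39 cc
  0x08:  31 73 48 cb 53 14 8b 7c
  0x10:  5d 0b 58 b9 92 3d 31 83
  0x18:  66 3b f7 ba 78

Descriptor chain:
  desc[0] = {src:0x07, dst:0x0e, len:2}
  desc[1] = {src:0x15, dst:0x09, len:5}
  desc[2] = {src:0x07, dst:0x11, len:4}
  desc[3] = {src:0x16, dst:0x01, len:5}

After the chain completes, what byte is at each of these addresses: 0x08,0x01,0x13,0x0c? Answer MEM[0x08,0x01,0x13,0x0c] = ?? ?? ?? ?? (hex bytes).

MEM[0x08,0x01,0x13,0x0c] = 31 31 3d 66

#0 dst[0x0e+2] := {0xcc,0x31}
#1 dst[0x09+5] := {0x3d,0x31,0x83,0x66,0x3b}
#2 dst[0x11+4] := {0xcc,0x31,0x3d,0x31}
#3 dst[0x01+5] := {0x31,0x83,0x66,0x3b,0xf7}
query mem[0x08]=0x31, mem[0x01]=0x31, mem[0x13]=0x3d, mem[0x0c]=0x66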